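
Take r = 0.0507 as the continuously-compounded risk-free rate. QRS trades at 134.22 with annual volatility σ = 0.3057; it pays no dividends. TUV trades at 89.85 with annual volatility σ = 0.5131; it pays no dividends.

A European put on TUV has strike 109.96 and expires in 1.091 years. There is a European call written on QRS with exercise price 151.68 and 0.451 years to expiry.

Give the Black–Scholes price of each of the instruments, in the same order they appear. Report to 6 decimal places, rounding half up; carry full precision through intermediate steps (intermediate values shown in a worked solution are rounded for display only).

price(TUV put K=109.96) = 28.321407
price(QRS call K=151.68) = 5.853967

[TUV put K=109.96]
σ√T = 0.5131·√1.091 = 0.535938
d₁ = (ln(S/K) + (r+σ²/2)T) / (σ√T) = (ln(89.85/109.96) + (0.0507+0.5131²/2)·1.091) / 0.535938 = (-0.201975 + 0.198928) / 0.535938 = -0.005685
d₂ = d₁ − σ√T = -0.005685 − 0.535938 = -0.541623
e^{−rT} = 0.946188
N(−d₁) = 0.502268,  N(−d₂) = 0.705961
price = K·e^{−rT}·N(−d₂) − S·N(−d₁) = 73.450176 − 45.128770 = 28.321407
[QRS call K=151.68]
σ√T = 0.3057·√0.451 = 0.205298
d₁ = (ln(S/K) + (r+σ²/2)T) / (σ√T) = (ln(134.22/151.68) + (0.0507+0.3057²/2)·0.451) / 0.205298 = (-0.122293 + 0.043939) / 0.205298 = -0.381659
d₂ = d₁ − σ√T = -0.381659 − 0.205298 = -0.586956
e^{−rT} = 0.977394
N(d₁) = 0.351357,  N(d₂) = 0.278617
price = S·N(d₁) − K·e^{−rT}·N(d₂) = 47.159180 − 41.305213 = 5.853967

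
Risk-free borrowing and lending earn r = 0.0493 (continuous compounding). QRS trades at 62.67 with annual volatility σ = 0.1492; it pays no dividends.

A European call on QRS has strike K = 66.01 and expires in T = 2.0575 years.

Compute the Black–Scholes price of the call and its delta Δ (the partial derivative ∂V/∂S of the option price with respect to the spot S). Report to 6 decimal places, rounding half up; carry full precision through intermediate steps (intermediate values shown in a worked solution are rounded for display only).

σ√T = 0.1492·√2.0575 = 0.214012
d₁ = (ln(S/K) + (r+σ²/2)T) / (σ√T) = (ln(62.67/66.01) + (0.0493+0.1492²/2)·2.0575) / 0.214012 = (-0.051923 + 0.124335) / 0.214012 = 0.338354
d₂ = d₁ − σ√T = 0.338354 − 0.214012 = 0.124342
e^{−rT} = 0.903540
N(d₁) = 0.632452,  N(d₂) = 0.549478
Call price V = S·N(d₁) − K·e^{−rT}·N(d₂) = 39.635762 − 32.772330 = 6.863432
Δ = N(d₁) = 0.632452

price = 6.863432
Δ = 0.632452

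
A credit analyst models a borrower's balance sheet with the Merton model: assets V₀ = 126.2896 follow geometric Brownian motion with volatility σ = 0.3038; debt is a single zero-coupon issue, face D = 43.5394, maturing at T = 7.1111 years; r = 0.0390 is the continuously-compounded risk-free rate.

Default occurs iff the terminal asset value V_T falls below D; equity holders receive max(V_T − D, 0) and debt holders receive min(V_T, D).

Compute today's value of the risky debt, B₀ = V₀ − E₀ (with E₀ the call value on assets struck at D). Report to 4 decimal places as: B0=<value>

B0=31.9954

Apply the equity-as-call identities (strike 43.5394, horizon 7.1111 years):
d₁ = [ln(V₀/D) + (r + σ²/2)T] / (σ√T)
   = [ln(126.2896/43.5394) + (0.0390 + 0.5·0.3038²)·7.1111] / (0.3038·√7.1111)
   = [1.064911 + 0.605490] / 0.810133 = 2.061887
d₂ = d₁ − σ√T = 2.061887 − 0.810133 = 1.251754
N(d₁) = 0.980391,  N(d₂) = 0.894670,  e^(−rT) = 0.757802
E₀ = V₀·N(d₁) − D·e^(−rT)·N(d₂)
   = 126.2896·0.980391 − 43.5394·0.757802·0.894670 = 94.294178
B₀ = V₀ − E₀ = 126.2896 − 94.294178 = 31.995422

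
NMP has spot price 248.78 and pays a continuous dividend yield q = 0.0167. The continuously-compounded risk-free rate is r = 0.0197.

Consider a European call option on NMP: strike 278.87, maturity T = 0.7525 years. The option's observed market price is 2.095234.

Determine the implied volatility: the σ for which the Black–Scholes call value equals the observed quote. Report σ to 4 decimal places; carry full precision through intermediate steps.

sigma = 0.1229

At σ = 0.1229 the Black–Scholes value reproduces the quote:
σ√T = 0.1229·√0.7525 = 0.106612
d₁ = (ln(S/K) + (r−q+σ²/2)T) / (σ√T) = (ln(248.78/278.87) + (0.0197−0.0167+0.1229²/2)·0.7525) / 0.106612 = (-0.114177 + 0.007941) / 0.106612 = -0.996477
d₂ = d₁ − σ√T = -0.996477 − 0.106612 = -1.103089
e^{−rT} = 0.985285
e^{−qT} = 0.987512
N(d₁) = 0.159509,  N(d₂) = 0.134994
V = S·e^{−qT}·N(d₁) − K·e^{−rT}·N(d₂) = 39.187116 − 37.091882 = 2.095234 (the observed quote) — the price is monotone increasing in volatility, hence this σ is the only solution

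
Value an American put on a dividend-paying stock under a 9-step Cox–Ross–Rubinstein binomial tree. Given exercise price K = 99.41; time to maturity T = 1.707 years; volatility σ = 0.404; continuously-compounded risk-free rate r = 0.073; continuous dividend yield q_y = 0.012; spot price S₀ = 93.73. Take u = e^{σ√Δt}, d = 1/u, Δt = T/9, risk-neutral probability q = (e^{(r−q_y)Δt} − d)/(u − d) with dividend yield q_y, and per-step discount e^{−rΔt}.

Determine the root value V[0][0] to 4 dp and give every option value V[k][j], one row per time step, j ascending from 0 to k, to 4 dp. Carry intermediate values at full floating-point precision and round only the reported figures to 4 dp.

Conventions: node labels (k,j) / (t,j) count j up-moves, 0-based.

params: Δt=0.18967 u=1.19237 d=0.83866 q=0.48903 e^(-rΔt)=0.98625
t_9 payoffs: 80.1715 72.0576 60.5217 44.1205 20.8020 0.0000 0.0000 0.0000 0.0000 0.0000
k=8: node(8,0) S=22.9395 payoff=76.4705 vs cont=75.1558 → 76.4705 [stop]  node(8,1) S=32.6142 payoff=66.7958 vs cont=65.5030 → 66.7958 [stop]  node(8,2) S=46.3693 payoff=53.0407 vs cont=51.7792 → 53.0407 [stop]  node(8,3) S=65.9257 payoff=33.4843 vs cont=32.2673 → 33.4843 [stop]  node(8,4) S=93.7300 payoff=5.6800 vs cont=10.4831 → 10.4831 [wait]  node(8,5) S=133.2608 payoff=0.0000 vs cont=0.0000 → 0.0000 [wait]  node(8,6) S=189.4638 payoff=0.0000 vs cont=0.0000 → 0.0000 [wait]  node(8,7) S=269.3706 payoff=0.0000 vs cont=0.0000 → 0.0000 [wait]  node(8,8) S=382.9782 payoff=0.0000 vs cont=0.0000 → 0.0000 [wait]
k=7: node(7,0) S=27.3524 payoff=72.0576 vs cont=70.7529 → 72.0576 [stop]  node(7,1) S=38.8883 payoff=60.5217 vs cont=59.2432 → 60.5217 [stop]  node(7,2) S=55.2895 payoff=44.1205 vs cont=42.8793 → 44.1205 [stop]  node(7,3) S=78.6080 payoff=20.8020 vs cont=21.9304 → 21.9304 [wait]  node(7,4) S=111.7611 payoff=0.0000 vs cont=5.2829 → 5.2829 [wait]  node(7,5) S=158.8965 payoff=0.0000 vs cont=0.0000 → 0.0000 [wait]  node(7,6) S=225.9115 payoff=0.0000 vs cont=0.0000 → 0.0000 [wait]  node(7,7) S=321.1901 payoff=0.0000 vs cont=0.0000 → 0.0000 [wait]
k=6: node(6,0) S=32.6142 payoff=66.7958 vs cont=65.5030 → 66.7958 [stop]  node(6,1) S=46.3693 payoff=53.0407 vs cont=51.7792 → 53.0407 [stop]  node(6,2) S=65.9257 payoff=33.4843 vs cont=32.8115 → 33.4843 [stop]  node(6,3) S=93.7300 payoff=5.6800 vs cont=13.5997 → 13.5997 [wait]  node(6,4) S=133.2608 payoff=0.0000 vs cont=2.6623 → 2.6623 [wait]  node(6,5) S=189.4638 payoff=0.0000 vs cont=0.0000 → 0.0000 [wait]  node(6,6) S=269.3706 payoff=0.0000 vs cont=0.0000 → 0.0000 [wait]
k=5: node(5,0) S=38.8883 payoff=60.5217 vs cont=59.2432 → 60.5217 [stop]  node(5,1) S=55.2895 payoff=44.1205 vs cont=42.8793 → 44.1205 [stop]  node(5,2) S=78.6080 payoff=20.8020 vs cont=23.4335 → 23.4335 [wait]  node(5,3) S=111.7611 payoff=0.0000 vs cont=8.1376 → 8.1376 [wait]  node(5,4) S=158.8965 payoff=0.0000 vs cont=1.3417 → 1.3417 [wait]  node(5,5) S=225.9115 payoff=0.0000 vs cont=0.0000 → 0.0000 [wait]
k=4: node(4,0) S=46.3693 payoff=53.0407 vs cont=51.7792 → 53.0407 [stop]  node(4,1) S=65.9257 payoff=33.4843 vs cont=33.5364 → 33.5364 [wait]  node(4,2) S=93.7300 payoff=5.6800 vs cont=15.7340 → 15.7340 [wait]  node(4,3) S=133.2608 payoff=0.0000 vs cont=4.7480 → 4.7480 [wait]  node(4,4) S=189.4638 payoff=0.0000 vs cont=0.6761 → 0.6761 [wait]
k=3: node(3,0) S=55.2895 payoff=44.1205 vs cont=42.9044 → 44.1205 [stop]  node(3,1) S=78.6080 payoff=20.8020 vs cont=24.4892 → 24.4892 [wait]  node(3,2) S=111.7611 payoff=0.0000 vs cont=10.2191 → 10.2191 [wait]  node(3,3) S=158.8965 payoff=0.0000 vs cont=2.7188 → 2.7188 [wait]
k=2: node(2,0) S=65.9257 payoff=33.4843 vs cont=34.0456 → 34.0456 [wait]  node(2,1) S=93.7300 payoff=5.6800 vs cont=17.2700 → 17.2700 [wait]  node(2,2) S=133.2608 payoff=0.0000 vs cont=6.4612 → 6.4612 [wait]
k=1: node(1,0) S=78.6080 payoff=20.8020 vs cont=25.4865 → 25.4865 [wait]  node(1,1) S=111.7611 payoff=0.0000 vs cont=11.8194 → 11.8194 [wait]
k=0: node(0,0) S=93.7300 payoff=5.6800 vs cont=18.5444 → 18.5444 [wait]

price = 18.5444
tree:
18.5444
25.4865 11.8194
34.0456 17.2700 6.4612
44.1205 24.4892 10.2191 2.7188
53.0407 33.5364 15.7340 4.7480 0.6761
60.5217 44.1205 23.4335 8.1376 1.3417 0.0000
66.7958 53.0407 33.4843 13.5997 2.6623 0.0000 0.0000
72.0576 60.5217 44.1205 21.9304 5.2829 0.0000 0.0000 0.0000
76.4705 66.7958 53.0407 33.4843 10.4831 0.0000 0.0000 0.0000 0.0000
80.1715 72.0576 60.5217 44.1205 20.8020 0.0000 0.0000 0.0000 0.0000 0.0000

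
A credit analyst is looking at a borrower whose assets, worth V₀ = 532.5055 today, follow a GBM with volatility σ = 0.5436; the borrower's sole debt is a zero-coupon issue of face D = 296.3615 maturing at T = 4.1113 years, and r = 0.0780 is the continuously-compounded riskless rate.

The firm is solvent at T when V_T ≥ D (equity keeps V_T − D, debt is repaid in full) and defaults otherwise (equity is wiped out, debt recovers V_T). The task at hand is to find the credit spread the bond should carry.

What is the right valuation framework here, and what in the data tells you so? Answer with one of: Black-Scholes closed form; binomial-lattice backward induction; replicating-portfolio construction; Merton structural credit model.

Key observation: the asked-for credit quantity lives on the firm's capital structure — asset value, asset volatility, debt face 296.3615 — which is the structural model's domain.

framework: Merton structural credit model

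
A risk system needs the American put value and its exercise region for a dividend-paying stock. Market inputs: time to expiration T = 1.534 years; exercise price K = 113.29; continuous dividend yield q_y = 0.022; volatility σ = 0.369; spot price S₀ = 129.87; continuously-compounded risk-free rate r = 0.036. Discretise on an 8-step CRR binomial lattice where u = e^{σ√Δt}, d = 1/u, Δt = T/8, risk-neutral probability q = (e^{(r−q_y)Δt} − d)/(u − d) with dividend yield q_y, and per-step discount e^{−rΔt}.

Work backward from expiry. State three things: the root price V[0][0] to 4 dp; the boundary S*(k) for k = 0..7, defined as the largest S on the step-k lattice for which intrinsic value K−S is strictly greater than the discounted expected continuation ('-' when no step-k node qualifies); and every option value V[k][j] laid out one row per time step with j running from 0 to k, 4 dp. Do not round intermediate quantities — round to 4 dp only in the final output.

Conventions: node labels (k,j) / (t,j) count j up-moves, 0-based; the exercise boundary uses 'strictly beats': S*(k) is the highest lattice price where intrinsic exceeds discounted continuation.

price = 13.8474
boundary = - - - - 68.0474 57.8945 68.0474 79.9808
tree:
13.8474
19.5027 7.6231
26.7095 11.5981 3.2168
35.4130 17.2100 5.3898 0.7941
45.2426 24.7622 8.8790 1.5028 0.0000
55.3955 34.2848 14.3027 2.8443 0.0000 0.0000
64.0336 45.2426 22.3346 5.3833 0.0000 0.0000 0.0000
71.3828 55.3955 33.3092 10.1885 0.0000 0.0000 0.0000 0.0000
77.6355 64.0336 45.2426 19.2830 0.0000 0.0000 0.0000 0.0000 0.0000

Δt=0.19175  u=1.17537  d=0.85080  q=0.46797  discount=0.99312
step 8 (expiry): payoffs max(K−S,0) = 77.6355 64.0336 45.2426 19.2830 0.0000 0.0000 0.0000 0.0000 0.0000
step 7: (k=7,j=0): S=41.9072, K−S=71.3828, hold=70.7799 ⇒ V=71.3828 exercise | (k=7,j=1): S=57.8945, K−S=55.3955, hold=54.8599 ⇒ V=55.3955 exercise | (k=7,j=2): S=79.9808, K−S=33.3092, hold=32.8665 ⇒ V=33.3092 exercise | (k=7,j=3): S=110.4929, K−S=2.7971, hold=10.1885 ⇒ V=10.1885 continue | (k=7,j=4): S=152.6452, K−S=0.0000, hold=0.0000 ⇒ V=0.0000 continue | (k=7,j=5): S=210.8783, K−S=0.0000, hold=0.0000 ⇒ V=0.0000 continue | (k=7,j=6): S=291.3269, K−S=0.0000, hold=0.0000 ⇒ V=0.0000 continue | (k=7,j=7): S=402.4660, K−S=0.0000, hold=0.0000 ⇒ V=0.0000 continue  boundary S*=79.9808
step 6: (k=6,j=0): S=49.2564, K−S=64.0336, hold=63.4616 ⇒ V=64.0336 exercise | (k=6,j=1): S=68.0474, K−S=45.2426, hold=44.7497 ⇒ V=45.2426 exercise | (k=6,j=2): S=94.0070, K−S=19.2830, hold=22.3346 ⇒ V=22.3346 continue | (k=6,j=3): S=129.8700, K−S=0.0000, hold=5.3833 ⇒ V=5.3833 continue | (k=6,j=4): S=179.4145, K−S=0.0000, hold=0.0000 ⇒ V=0.0000 continue | (k=6,j=5): S=247.8599, K−S=0.0000, hold=0.0000 ⇒ V=0.0000 continue | (k=6,j=6): S=342.4167, K−S=0.0000, hold=0.0000 ⇒ V=0.0000 continue  boundary S*=68.0474
step 5: (k=5,j=0): S=57.8945, K−S=55.3955, hold=54.8599 ⇒ V=55.3955 exercise | (k=5,j=1): S=79.9808, K−S=33.3092, hold=34.2848 ⇒ V=34.2848 continue | (k=5,j=2): S=110.4929, K−S=2.7971, hold=14.3027 ⇒ V=14.3027 continue | (k=5,j=3): S=152.6452, K−S=0.0000, hold=2.8443 ⇒ V=2.8443 continue | (k=5,j=4): S=210.8783, K−S=0.0000, hold=0.0000 ⇒ V=0.0000 continue | (k=5,j=5): S=291.3269, K−S=0.0000, hold=0.0000 ⇒ V=0.0000 continue  boundary S*=57.8945
step 4: (k=4,j=0): S=68.0474, K−S=45.2426, hold=45.2031 ⇒ V=45.2426 exercise | (k=4,j=1): S=94.0070, K−S=19.2830, hold=24.7622 ⇒ V=24.7622 continue | (k=4,j=2): S=129.8700, K−S=0.0000, hold=8.8790 ⇒ V=8.8790 continue | (k=4,j=3): S=179.4145, K−S=0.0000, hold=1.5028 ⇒ V=1.5028 continue | (k=4,j=4): S=247.8599, K−S=0.0000, hold=0.0000 ⇒ V=0.0000 continue  boundary S*=68.0474
step 3: (k=3,j=0): S=79.9808, K−S=33.3092, hold=35.4130 ⇒ V=35.4130 continue | (k=3,j=1): S=110.4929, K−S=2.7971, hold=17.2100 ⇒ V=17.2100 continue | (k=3,j=2): S=152.6452, K−S=0.0000, hold=5.3898 ⇒ V=5.3898 continue | (k=3,j=3): S=210.8783, K−S=0.0000, hold=0.7941 ⇒ V=0.7941 continue  boundary S*=-
step 2: (k=2,j=0): S=94.0070, K−S=19.2830, hold=26.7095 ⇒ V=26.7095 continue | (k=2,j=1): S=129.8700, K−S=0.0000, hold=11.5981 ⇒ V=11.5981 continue | (k=2,j=2): S=179.4145, K−S=0.0000, hold=3.2168 ⇒ V=3.2168 continue  boundary S*=-
step 1: (k=1,j=0): S=110.4929, K−S=2.7971, hold=19.5027 ⇒ V=19.5027 continue | (k=1,j=1): S=152.6452, K−S=0.0000, hold=7.6231 ⇒ V=7.6231 continue  boundary S*=-
step 0: (k=0,j=0): S=129.8700, K−S=0.0000, hold=13.8474 ⇒ V=13.8474 continue  boundary S*=-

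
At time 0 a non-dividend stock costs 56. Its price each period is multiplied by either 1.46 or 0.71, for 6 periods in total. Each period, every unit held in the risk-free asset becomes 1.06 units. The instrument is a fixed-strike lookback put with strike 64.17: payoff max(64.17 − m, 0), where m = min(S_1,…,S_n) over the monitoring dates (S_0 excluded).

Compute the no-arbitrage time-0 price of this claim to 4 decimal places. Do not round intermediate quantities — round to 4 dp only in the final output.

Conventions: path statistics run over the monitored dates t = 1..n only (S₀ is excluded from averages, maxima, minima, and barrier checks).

price = 19.2753

With p* = (R−d)/(u−d) = 0.4667, sum probability × payoff across the paths and divide by R^6.
Enumerate all 2^6 = 64 price paths (U = up ×1.46, D = down ×0.71); each path with k up-moves has probability p*^k·(1−p*)^(6−k).
DDDDDD: m=7.1736, payoff=56.9964, prob=0.023014
UDDDDD: m=14.7514, payoff=49.4186, prob=0.020137
DUDDDD: m=14.7514, payoff=49.4186, prob=0.020137
UUDDDD: m=30.3338, payoff=33.8362, prob=0.017620
DDUDDD: m=14.7514, payoff=49.4186, prob=0.020137
UDUDDD: m=30.3338, payoff=33.8362, prob=0.017620
DUUDDD: m=30.3338, payoff=33.8362, prob=0.017620
UUUDDD: m=62.3766, payoff=1.7934, prob=0.015418
DDDUDD: m=14.7514, payoff=49.4186, prob=0.020137
UDDUDD: m=30.3338, payoff=33.8362, prob=0.017620
DUDUDD: m=30.3338, payoff=33.8362, prob=0.017620
UUDUDD: m=62.3766, payoff=1.7934, prob=0.015418
DDUUDD: m=28.2296, payoff=35.9404, prob=0.017620
UDUUDD: m=58.0496, payoff=6.1204, prob=0.015418
DUUUDD: m=39.7600, payoff=24.4100, prob=0.015418
UUUUDD: m=81.7600, payoff=0.0000, prob=0.013490
DDDDUD: m=14.2305, payoff=49.9395, prob=0.020137
UDDDUD: m=29.2628, payoff=34.9072, prob=0.017620
DUDDUD: m=29.2628, payoff=34.9072, prob=0.017620
UUDDUD: m=60.1742, payoff=3.9958, prob=0.015418
DDUDUD: m=28.2296, payoff=35.9404, prob=0.017620
UDUDUD: m=58.0496, payoff=6.1204, prob=0.015418
DUUDUD: m=39.7600, payoff=24.4100, prob=0.015418
UUUDUD: m=81.7600, payoff=0.0000, prob=0.013490
DDDUUD: m=20.0430, payoff=44.1270, prob=0.017620
UDDUUD: m=41.2152, payoff=22.9548, prob=0.015418
DUDUUD: m=39.7600, payoff=24.4100, prob=0.015418
UUDUUD: m=81.7600, payoff=0.0000, prob=0.013490
DDUUUD: m=28.2296, payoff=35.9404, prob=0.015418
UDUUUD: m=58.0496, payoff=6.1204, prob=0.013490
DUUUUD: m=39.7600, payoff=24.4100, prob=0.013490
UUUUUD: m=81.7600, payoff=0.0000, prob=0.011804
DDDDDU: m=10.1037, payoff=54.0663, prob=0.020137
UDDDDU: m=20.7766, payoff=43.3934, prob=0.017620
DUDDDU: m=20.7766, payoff=43.3934, prob=0.017620
UUDDDU: m=42.7237, payoff=21.4463, prob=0.015418
DDUDDU: m=20.7766, payoff=43.3934, prob=0.017620
UDUDDU: m=42.7237, payoff=21.4463, prob=0.015418
DUUDDU: m=39.7600, payoff=24.4100, prob=0.015418
UUUDDU: m=81.7600, payoff=0.0000, prob=0.013490
DDDUDU: m=20.0430, payoff=44.1270, prob=0.017620
UDDUDU: m=41.2152, payoff=22.9548, prob=0.015418
DUDUDU: m=39.7600, payoff=24.4100, prob=0.015418
UUDUDU: m=81.7600, payoff=0.0000, prob=0.013490
DDUUDU: m=28.2296, payoff=35.9404, prob=0.015418
UDUUDU: m=58.0496, payoff=6.1204, prob=0.013490
DUUUDU: m=39.7600, payoff=24.4100, prob=0.013490
UUUUDU: m=81.7600, payoff=0.0000, prob=0.011804
DDDDUU: m=14.2305, payoff=49.9395, prob=0.017620
UDDDUU: m=29.2628, payoff=34.9072, prob=0.015418
DUDDUU: m=29.2628, payoff=34.9072, prob=0.015418
UUDDUU: m=60.1742, payoff=3.9958, prob=0.013490
DDUDUU: m=28.2296, payoff=35.9404, prob=0.015418
UDUDUU: m=58.0496, payoff=6.1204, prob=0.013490
DUUDUU: m=39.7600, payoff=24.4100, prob=0.013490
UUUDUU: m=81.7600, payoff=0.0000, prob=0.011804
DDDUUU: m=20.0430, payoff=44.1270, prob=0.015418
UDDUUU: m=41.2152, payoff=22.9548, prob=0.013490
DUDUUU: m=39.7600, payoff=24.4100, prob=0.013490
UUDUUU: m=81.7600, payoff=0.0000, prob=0.011804
DDUUUU: m=28.2296, payoff=35.9404, prob=0.013490
UDUUUU: m=58.0496, payoff=6.1204, prob=0.011804
DUUUUU: m=39.7600, payoff=24.4100, prob=0.011804
UUUUUU: m=81.7600, payoff=0.0000, prob=0.010329
Price = Σ prob·payoff / R^6 = 27.342387 / 1.418519 = 19.2753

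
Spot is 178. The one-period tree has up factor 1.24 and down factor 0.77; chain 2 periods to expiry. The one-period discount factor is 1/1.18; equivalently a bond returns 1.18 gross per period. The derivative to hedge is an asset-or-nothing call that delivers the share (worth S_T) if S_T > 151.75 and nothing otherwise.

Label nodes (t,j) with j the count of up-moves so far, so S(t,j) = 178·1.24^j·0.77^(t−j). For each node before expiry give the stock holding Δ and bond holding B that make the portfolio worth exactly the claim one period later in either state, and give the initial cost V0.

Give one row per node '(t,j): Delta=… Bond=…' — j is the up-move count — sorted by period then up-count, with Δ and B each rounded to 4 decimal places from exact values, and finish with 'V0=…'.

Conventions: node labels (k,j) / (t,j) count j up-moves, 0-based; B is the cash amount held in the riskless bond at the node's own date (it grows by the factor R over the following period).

The replicating-portfolio and risk-neutral prices coincide; use p* = (1.18−0.77)/(1.24−0.77) = 0.8723 for the latter.
Payoffs at expiry: V(2,0)=0.0000, V(2,1)=169.9544, V(2,2)=273.6928
(1,0): S=137.0600. Δ = (V_up−V_dn)/(S_up−S_dn) = (169.9544−0.0000)/(169.9544−105.5362) = 2.6383. V = [p*·169.9544 + (1−p*)·0.0000]/1.18 = 125.6425. B = V − Δ·S = -235.9627.
(1,1): S=220.7200. Δ = (V_up−V_dn)/(S_up−S_dn) = (273.6928−169.9544)/(273.6928−169.9544) = 1.0000. V = [p*·273.6928 + (1−p*)·169.9544]/1.18 = 220.7200. B = V − Δ·S = 0.0000.
(0,0): S=178.0000. Δ = (V_up−V_dn)/(S_up−S_dn) = (220.7200−125.6425)/(220.7200−137.0600) = 1.1365. V = [p*·220.7200 + (1−p*)·125.6425]/1.18 = 176.7648. B = V − Δ·S = -25.5279.
Sanity check at the root: Δ(0,0)·S0 + B(0,0) reproduces V0 = 176.7648.

(0,0): Delta=1.1365 Bond=-25.5279
(1,0): Delta=2.6383 Bond=-235.9627
(1,1): Delta=1.0000 Bond=0.0000
V0=176.7648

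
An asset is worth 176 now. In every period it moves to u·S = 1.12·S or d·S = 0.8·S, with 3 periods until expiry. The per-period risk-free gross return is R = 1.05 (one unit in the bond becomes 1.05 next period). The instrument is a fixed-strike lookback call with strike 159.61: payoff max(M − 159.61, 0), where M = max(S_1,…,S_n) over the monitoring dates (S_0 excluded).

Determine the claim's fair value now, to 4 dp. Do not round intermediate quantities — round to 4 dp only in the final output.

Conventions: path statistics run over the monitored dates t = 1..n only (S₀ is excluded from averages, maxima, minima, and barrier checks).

Risk-neutral up-probability p* = (R−d)/(u−d) = (1.05−0.8)/(1.12−0.8) = 0.7812; the claim prices as the p*-weighted sum of path payoffs discounted by R^3.
Enumerate all 2^3 = 8 price paths (U = up ×1.12, D = down ×0.8); each path with k up-moves has probability p*^k·(1−p*)^(3−k).
DDD: M=140.8000, payoff=0.0000, prob=0.010468
UDD: M=197.1200, payoff=37.5100, prob=0.037384
DUD: M=157.6960, payoff=0.0000, prob=0.037384
UUD: M=220.7744, payoff=61.1644, prob=0.133514
DDU: M=140.8000, payoff=0.0000, prob=0.037384
UDU: M=197.1200, payoff=37.5100, prob=0.133514
DUU: M=176.6195, payoff=17.0095, prob=0.133514
UUU: M=247.2673, payoff=87.6573, prob=0.476837
Price = Σ prob·payoff / R^3 = 58.646016 / 1.157625 = 50.6606

price = 50.6606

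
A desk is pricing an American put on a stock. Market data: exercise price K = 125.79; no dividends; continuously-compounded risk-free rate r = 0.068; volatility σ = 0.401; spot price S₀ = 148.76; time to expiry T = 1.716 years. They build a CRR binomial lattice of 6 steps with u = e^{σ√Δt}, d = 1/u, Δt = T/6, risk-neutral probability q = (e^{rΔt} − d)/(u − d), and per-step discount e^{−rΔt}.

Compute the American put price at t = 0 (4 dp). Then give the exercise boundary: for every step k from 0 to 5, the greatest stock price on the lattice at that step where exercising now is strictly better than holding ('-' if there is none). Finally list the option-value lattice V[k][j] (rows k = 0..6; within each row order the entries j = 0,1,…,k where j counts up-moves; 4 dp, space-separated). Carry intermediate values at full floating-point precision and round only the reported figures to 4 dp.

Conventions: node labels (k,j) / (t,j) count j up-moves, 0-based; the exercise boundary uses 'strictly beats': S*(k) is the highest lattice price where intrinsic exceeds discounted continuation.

price = 13.8653
boundary = - - - 78.1775 63.0881 78.1775
tree:
13.8653
21.6609 6.3706
32.7642 11.0625 1.7810
47.6125 18.7426 3.5750 0.0000
62.7019 30.6708 7.1761 0.0000 0.0000
74.8789 47.6125 14.4045 0.0000 0.0000 0.0000
84.7055 62.7019 28.9139 0.0000 0.0000 0.0000 0.0000

Δt=0.28600, u=1.23918, d=0.80698, q=0.49203, disc=e^(-rΔt)=0.98074
k=6 terminal: V=max(K-S,0) → 84.7055 62.7019 28.9139 0.0000 0.0000 0.0000 0.0000
k=5: j=0 S=50.9111 intr=74.8789 cont=72.4562 V=74.8789[EX]; j=1 S=78.1775 intr=47.6125 cont=45.1897 V=47.6125[EX]; j=2 S=120.0470 intr=5.7430 cont=14.4045 V=14.4045[hold]; j=3 S=184.3406 intr=0.0000 cont=0.0000 V=0.0000[hold]; j=4 S=283.0677 intr=0.0000 cont=0.0000 V=0.0000[hold]; j=5 S=434.6702 intr=0.0000 cont=0.0000 V=0.0000[hold]  S*(5)=78.1775
k=4: j=0 S=63.0881 intr=62.7019 cont=60.2792 V=62.7019[EX]; j=1 S=96.8761 intr=28.9139 cont=30.6708 V=30.6708[hold]; j=2 S=148.7600 intr=0.0000 cont=7.1761 V=7.1761[hold]; j=3 S=228.4313 intr=0.0000 cont=0.0000 V=0.0000[hold]; j=4 S=350.7722 intr=0.0000 cont=0.0000 V=0.0000[hold]  S*(4)=63.0881
k=3: j=0 S=78.1775 intr=47.6125 cont=46.0376 V=47.6125[EX]; j=1 S=120.0470 intr=5.7430 cont=18.7426 V=18.7426[hold]; j=2 S=184.3406 intr=0.0000 cont=3.5750 V=3.5750[hold]; j=3 S=283.0677 intr=0.0000 cont=0.0000 V=0.0000[hold]  S*(3)=78.1775
k=2: j=0 S=96.8761 intr=28.9139 cont=32.7642 V=32.7642[hold]; j=1 S=148.7600 intr=0.0000 cont=11.0625 V=11.0625[hold]; j=2 S=228.4313 intr=0.0000 cont=1.7810 V=1.7810[hold]  S*(2)=-
k=1: j=0 S=120.0470 intr=5.7430 cont=21.6609 V=21.6609[hold]; j=1 S=184.3406 intr=0.0000 cont=6.3706 V=6.3706[hold]  S*(1)=-
k=0: j=0 S=148.7600 intr=0.0000 cont=13.8653 V=13.8653[hold]  S*(0)=-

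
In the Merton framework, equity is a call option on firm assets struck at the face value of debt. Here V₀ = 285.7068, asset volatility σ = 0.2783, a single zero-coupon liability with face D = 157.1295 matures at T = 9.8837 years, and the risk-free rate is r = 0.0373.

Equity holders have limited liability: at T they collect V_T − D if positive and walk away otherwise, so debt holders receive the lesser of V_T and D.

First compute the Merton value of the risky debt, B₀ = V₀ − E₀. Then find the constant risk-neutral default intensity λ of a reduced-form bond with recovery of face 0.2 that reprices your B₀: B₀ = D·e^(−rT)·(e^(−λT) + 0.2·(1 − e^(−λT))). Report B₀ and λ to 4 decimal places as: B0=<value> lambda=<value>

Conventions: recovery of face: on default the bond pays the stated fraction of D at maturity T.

With assets at 285.7068 and a single debt payment of 157.1295 at 9.8837 years:
d₁ = [ln(V₀/D) + (r + σ²/2)T] / (σ√T)
   = [ln(285.7068/157.1295) + (0.0373 + 0.5·0.2783²)·9.8837] / (0.2783·√9.8837)
   = [0.597896 + 0.751413] / 0.874929 = 1.542191
d₂ = d₁ − σ√T = 1.542191 − 0.874929 = 0.667262
N(d₁) = 0.938486,  N(d₂) = 0.747698,  e^(−rT) = 0.691659
E₀ = V₀·N(d₁) − D·e^(−rT)·N(d₂)
   = 285.7068·0.938486 − 157.1295·0.691659·0.747698 = 186.872143
B₀ = V₀ − E₀ = 285.7068 − 186.872143 = 98.834657
e^(−λT) = (B₀·e^(rT)/D − 0.2)/(1 − 0.2) = (98.8347·1.445799/157.1295 − 0.2)/0.8 = 0.88676216
λ = −ln(0.88676216)/9.8837 = 0.012159

B0=98.8347 lambda=0.0122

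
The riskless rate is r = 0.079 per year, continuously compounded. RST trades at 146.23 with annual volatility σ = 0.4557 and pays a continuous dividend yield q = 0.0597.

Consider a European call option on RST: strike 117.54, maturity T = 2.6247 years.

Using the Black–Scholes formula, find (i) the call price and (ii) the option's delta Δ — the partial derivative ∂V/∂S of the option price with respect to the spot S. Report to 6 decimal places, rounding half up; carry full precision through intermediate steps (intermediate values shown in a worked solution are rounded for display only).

price = 48.480854
Δ = 0.656953

σ√T = 0.4557·√2.6247 = 0.738276
d₁ = (ln(S/K) + (r−q+σ²/2)T) / (σ√T) = (ln(146.23/117.54) + (0.079−0.0597+0.4557²/2)·2.6247) / 0.738276 = (0.218402 + 0.323183) / 0.738276 = 0.733580
d₂ = d₁ − σ√T = 0.733580 − 0.738276 = -0.004696
e^{−rT} = 0.812734
e^{−qT} = 0.854965
N(d₁) = 0.768398,  N(d₂) = 0.498126
Call price V = S·e^{−qT}·N(d₁) − K·e^{−rT}·N(d₂) = 96.066261 − 47.585406 = 48.480854
Δ = e^{−qT}·N(d₁) = 0.656953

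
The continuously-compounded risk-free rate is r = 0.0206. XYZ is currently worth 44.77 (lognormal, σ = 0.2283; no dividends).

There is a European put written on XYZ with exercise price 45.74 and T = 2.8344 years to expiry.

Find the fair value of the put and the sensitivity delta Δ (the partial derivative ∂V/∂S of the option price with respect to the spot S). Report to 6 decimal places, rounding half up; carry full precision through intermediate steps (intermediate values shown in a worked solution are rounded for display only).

price = 5.917546
Δ = -0.386550

σ√T = 0.2283·√2.8344 = 0.384358
d₁ = (ln(S/K) + (r+σ²/2)T) / (σ√T) = (ln(44.77/45.74) + (0.0206+0.2283²/2)·2.8344) / 0.384358 = (-0.021435 + 0.132254) / 0.384358 = 0.288323
d₂ = d₁ − σ√T = 0.288323 − 0.384358 = -0.096035
e^{−rT} = 0.943283
N(−d₁) = 0.386550,  N(−d₂) = 0.538254
Put price V = K·e^{−rT}·N(−d₂) − S·N(−d₁) = 23.223376 − 17.305830 = 5.917546
Δ = −N(−d₁) = -0.386550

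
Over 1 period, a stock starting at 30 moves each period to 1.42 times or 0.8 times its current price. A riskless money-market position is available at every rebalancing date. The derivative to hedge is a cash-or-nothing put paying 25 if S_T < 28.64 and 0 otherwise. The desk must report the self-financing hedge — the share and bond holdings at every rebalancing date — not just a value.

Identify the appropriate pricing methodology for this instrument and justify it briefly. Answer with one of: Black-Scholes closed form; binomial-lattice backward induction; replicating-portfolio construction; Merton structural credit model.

framework: replicating-portfolio construction

Key observation: what is demanded is not a single number but the (Δ, B) position at each node of the 1.42/0.8 tree starting at 30; constructing those positions is the replicating-portfolio method.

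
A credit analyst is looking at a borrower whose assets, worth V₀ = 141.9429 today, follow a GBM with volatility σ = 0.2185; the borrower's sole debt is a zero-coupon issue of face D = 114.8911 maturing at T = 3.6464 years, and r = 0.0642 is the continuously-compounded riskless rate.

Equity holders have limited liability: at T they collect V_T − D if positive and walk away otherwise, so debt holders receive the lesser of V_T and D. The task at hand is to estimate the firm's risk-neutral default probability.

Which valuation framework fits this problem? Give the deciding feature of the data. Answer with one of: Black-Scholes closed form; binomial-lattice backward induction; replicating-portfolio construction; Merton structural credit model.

framework: Merton structural credit model

Key observation: the asked-for credit quantity lives on the firm's capital structure — asset value, asset volatility, debt face 114.8911 — which is the structural model's domain.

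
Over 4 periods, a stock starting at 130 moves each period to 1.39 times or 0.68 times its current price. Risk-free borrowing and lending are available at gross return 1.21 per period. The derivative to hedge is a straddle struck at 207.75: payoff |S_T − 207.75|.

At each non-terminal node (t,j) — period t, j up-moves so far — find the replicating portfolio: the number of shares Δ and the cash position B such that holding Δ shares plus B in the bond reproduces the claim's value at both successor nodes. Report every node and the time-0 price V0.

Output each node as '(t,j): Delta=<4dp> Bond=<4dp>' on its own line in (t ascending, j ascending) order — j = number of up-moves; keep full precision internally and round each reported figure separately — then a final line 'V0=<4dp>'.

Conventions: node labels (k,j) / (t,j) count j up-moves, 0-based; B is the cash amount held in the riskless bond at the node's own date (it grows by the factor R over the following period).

(0,0): Delta=0.4149 Bond=5.0575
(1,0): Delta=-0.6403 Bond=99.4000
(1,1): Delta=0.5902 Bond=-25.5606
(2,0): Delta=-1.0000 Bond=141.8960
(2,1): Delta=-0.5805 Bond=112.9306
(2,2): Delta=0.7847 Bond=-79.7861
(3,0): Delta=-1.0000 Bond=171.6942
(3,1): Delta=-1.0000 Bond=171.6942
(3,2): Delta=-0.5108 Bond=124.7429
(3,3): Delta=1.0000 Bond=-171.6942
V0=58.9951

Arbitrage-free pricing uses the up-move probability p* = (R−d)/(u−d) = 0.7465, discounting each step at R = 1.21.
At maturity the claim pays: V(4,0)=179.9542, V(4,1)=150.9321, V(4,2)=91.6076, V(4,3)=29.6587, V(4,4)=277.5414
(3,0): S=40.8762. Δ = (V_up−V_dn)/(S_up−S_dn) = (150.9321−179.9542)/(56.8179−27.7958) = -1.0000. V = [p*·150.9321 + (1−p*)·179.9542]/1.21 = 130.8181. B = V − Δ·S = 171.6942.
(3,1): S=83.5557. Δ = (V_up−V_dn)/(S_up−S_dn) = (91.6076−150.9321)/(116.1424−56.8179) = -1.0000. V = [p*·91.6076 + (1−p*)·150.9321]/1.21 = 88.1385. B = V − Δ·S = 171.6942.
(3,2): S=170.7976. Δ = (V_up−V_dn)/(S_up−S_dn) = (29.6587−91.6076)/(237.4087−116.1424) = -0.5108. V = [p*·29.6587 + (1−p*)·91.6076]/1.21 = 37.4910. B = V − Δ·S = 124.7429.
(3,3): S=349.1305. Δ = (V_up−V_dn)/(S_up−S_dn) = (277.5414−29.6587)/(485.2914−237.4087) = 1.0000. V = [p*·277.5414 + (1−p*)·29.6587]/1.21 = 177.4363. B = V − Δ·S = -171.6942.
(2,0): S=60.1120. Δ = (V_up−V_dn)/(S_up−S_dn) = (88.1385−130.8181)/(83.5557−40.8762) = -1.0000. V = [p*·88.1385 + (1−p*)·130.8181]/1.21 = 81.7840. B = V − Δ·S = 141.8960.
(2,1): S=122.8760. Δ = (V_up−V_dn)/(S_up−S_dn) = (37.4910−88.1385)/(170.7976−83.5557) = -0.5805. V = [p*·37.4910 + (1−p*)·88.1385]/1.21 = 41.5960. B = V − Δ·S = 112.9306.
(2,2): S=251.1730. Δ = (V_up−V_dn)/(S_up−S_dn) = (177.4363−37.4910)/(349.1305−170.7976) = 0.7847. V = [p*·177.4363 + (1−p*)·37.4910]/1.21 = 117.3200. B = V − Δ·S = -79.7861.
(1,0): S=88.4000. Δ = (V_up−V_dn)/(S_up−S_dn) = (41.5960−81.7840)/(122.8760−60.1120) = -0.6403. V = [p*·41.5960 + (1−p*)·81.7840]/1.21 = 42.7971. B = V − Δ·S = 99.4000.
(1,1): S=180.7000. Δ = (V_up−V_dn)/(S_up−S_dn) = (117.3200−41.5960)/(251.1730−122.8760) = 0.5902. V = [p*·117.3200 + (1−p*)·41.5960]/1.21 = 81.0929. B = V − Δ·S = -25.5606.
(0,0): S=130.0000. Δ = (V_up−V_dn)/(S_up−S_dn) = (81.0929−42.7971)/(180.7000−88.4000) = 0.4149. V = [p*·81.0929 + (1−p*)·42.7971]/1.21 = 58.9951. B = V − Δ·S = 5.0575.
Check: Δ(0,0)·S0 + B(0,0) = 58.9951 = V0.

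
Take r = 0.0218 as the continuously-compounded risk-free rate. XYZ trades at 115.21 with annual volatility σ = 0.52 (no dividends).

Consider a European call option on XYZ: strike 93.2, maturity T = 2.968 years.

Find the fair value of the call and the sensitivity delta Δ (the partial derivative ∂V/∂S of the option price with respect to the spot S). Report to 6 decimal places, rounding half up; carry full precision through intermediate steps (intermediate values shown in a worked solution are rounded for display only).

price = 50.485819
Δ = 0.775417

σ√T = 0.52·√2.968 = 0.895850
d₁ = (ln(S/K) + (r+σ²/2)T) / (σ√T) = (ln(115.21/93.2) + (0.0218+0.52²/2)·2.968) / 0.895850 = (0.212009 + 0.465976) / 0.895850 = 0.756806
d₂ = d₁ − σ√T = 0.756806 − 0.895850 = -0.139044
e^{−rT} = 0.937346
N(d₁) = 0.775417,  N(d₂) = 0.444708
Call price V = S·N(d₁) − K·e^{−rT}·N(d₂) = 89.335794 − 38.849975 = 50.485819
Δ = N(d₁) = 0.775417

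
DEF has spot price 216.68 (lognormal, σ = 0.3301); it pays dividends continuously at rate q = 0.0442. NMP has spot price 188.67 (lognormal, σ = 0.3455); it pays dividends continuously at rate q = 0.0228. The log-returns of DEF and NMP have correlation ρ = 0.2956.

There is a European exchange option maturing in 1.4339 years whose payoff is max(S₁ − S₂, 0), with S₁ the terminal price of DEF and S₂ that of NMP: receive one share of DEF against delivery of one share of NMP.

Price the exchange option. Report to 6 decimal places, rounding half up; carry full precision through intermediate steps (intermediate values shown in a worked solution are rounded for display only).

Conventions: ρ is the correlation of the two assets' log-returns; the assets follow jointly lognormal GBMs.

σ_eff = √(σ₁² + σ₂² − 2ρσ₁σ₂) = √(0.3301² + 0.3455² − 2·0.2956·0.3301·0.3455) = 0.401136
d₁ = (ln(S₁/S₂) + (q₂ − q₁ + σ_eff²/2)T) / (σ_eff√T) = (ln(216.68/188.67) + (0.0228 − 0.0442 + 0.080455)·1.4339) / 0.480343 = 0.464463
d₂ = d₁ − σ_eff√T = 0.464463 − 0.480343 = -0.015880
N(d₁) = 0.678842,  N(d₂) = 0.493665
V = S₁·e^{−q₁T}·N(d₁) − S₂·e^{−q₂T}·N(d₂) = 138.058310 − 90.144012 = 47.914298
Key observation: the rate r is irrelevant here: denominating values in NMP turns the exchange into a ratio option on S₁/S₂, and discounting at r drops out.

exchange price = 47.914298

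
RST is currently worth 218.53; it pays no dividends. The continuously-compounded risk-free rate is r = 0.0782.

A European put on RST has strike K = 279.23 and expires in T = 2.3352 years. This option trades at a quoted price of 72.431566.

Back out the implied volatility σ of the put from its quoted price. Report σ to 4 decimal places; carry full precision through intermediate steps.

sigma = 0.4847

At σ = 0.4847 the Black–Scholes value reproduces the quote:
σ√T = 0.4847·√2.3352 = 0.740688
d₁ = (ln(S/K) + (r+σ²/2)T) / (σ√T) = (ln(218.53/279.23) + (0.0782+0.4847²/2)·2.3352) / 0.740688 = (-0.245113 + 0.456922) / 0.740688 = 0.285963
d₂ = d₁ − σ√T = 0.285963 − 0.740688 = -0.454725
e^{−rT} = 0.833091
N(−d₁) = 0.387453,  N(−d₂) = 0.675346
V = K·e^{−rT}·N(−d₂) − S·N(−d₁) = 157.101728 − 84.670162 = 72.431566 (matching the quote); vega is positive throughout, so no other σ reproduces this price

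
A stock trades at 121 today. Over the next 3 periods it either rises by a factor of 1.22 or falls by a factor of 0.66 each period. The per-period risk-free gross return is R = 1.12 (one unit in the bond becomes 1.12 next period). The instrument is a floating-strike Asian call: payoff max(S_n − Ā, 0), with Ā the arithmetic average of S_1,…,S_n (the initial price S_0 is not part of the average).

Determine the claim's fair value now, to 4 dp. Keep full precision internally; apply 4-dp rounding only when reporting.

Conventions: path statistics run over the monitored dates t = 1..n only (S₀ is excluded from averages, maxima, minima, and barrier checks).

Under the martingale measure an up-move has probability p* = 0.8214; value the claim as the probability-weighted average of per-path payoffs, discounted 3 periods at R = 1.12.
Enumerate all 2^3 = 8 price paths (U = up ×1.22, D = down ×0.66); each path with k up-moves has probability p*^k·(1−p*)^(3−k).
DDD: Ā=55.7849, payoff=0.0000, prob=0.005694
UDD: Ā=103.1175, payoff=0.0000, prob=0.026194
DUD: Ā=80.5308, payoff=0.0000, prob=0.026194
UUD: Ā=148.8600, payoff=0.0000, prob=0.120490
DDU: Ā=65.6236, payoff=0.0000, prob=0.026194
UDU: Ā=121.3043, payoff=0.0000, prob=0.120490
DUU: Ā=98.7176, payoff=20.1460, prob=0.120490
UUU: Ā=182.4780, payoff=37.2396, prob=0.554255
Price = Σ prob·payoff / R^3 = 23.067624 / 1.404928 = 16.4191

price = 16.4191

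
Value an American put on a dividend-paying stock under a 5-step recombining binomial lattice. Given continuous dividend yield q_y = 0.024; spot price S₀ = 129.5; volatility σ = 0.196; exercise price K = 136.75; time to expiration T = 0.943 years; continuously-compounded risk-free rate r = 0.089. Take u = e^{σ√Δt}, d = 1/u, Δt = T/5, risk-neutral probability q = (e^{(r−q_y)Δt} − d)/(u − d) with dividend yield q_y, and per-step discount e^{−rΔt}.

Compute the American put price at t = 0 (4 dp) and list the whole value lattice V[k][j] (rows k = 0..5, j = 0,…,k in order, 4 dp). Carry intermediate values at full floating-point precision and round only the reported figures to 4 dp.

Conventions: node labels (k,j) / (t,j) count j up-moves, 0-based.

Δt=0.18860, u=1.08885, d=0.91840, q=0.55110, disc=e^(-rΔt)=0.98335
k=5 terminal: V=max(K-S,0) → 52.1372 36.4342 17.8168 0.0000 0.0000 0.0000
k=4: j=0 S=92.1304 intr=44.6196 cont=42.7595 V=44.6196[EX]; j=1 S=109.2286 intr=27.5214 cont=25.7385 V=27.5214[EX]; j=2 S=129.5000 intr=7.2500 cont=7.8648 V=7.8648[hold]; j=3 S=153.5335 intr=0.0000 cont=0.0000 V=0.0000[hold]; j=4 S=182.0274 intr=0.0000 cont=0.0000 V=0.0000[hold]
k=3: j=0 S=100.3158 intr=36.4342 cont=34.6110 V=36.4342[EX]; j=1 S=118.9332 intr=17.8168 cont=16.4109 V=17.8168[EX]; j=2 S=141.0056 intr=0.0000 cont=3.4718 V=3.4718[hold]; j=3 S=167.1745 intr=0.0000 cont=0.0000 V=0.0000[hold]
k=2: j=0 S=109.2286 intr=27.5214 cont=25.7385 V=27.5214[EX]; j=1 S=129.5000 intr=7.2500 cont=9.7463 V=9.7463[hold]; j=2 S=153.5335 intr=0.0000 cont=1.5325 V=1.5325[hold]
k=1: j=0 S=118.9332 intr=17.8168 cont=17.4305 V=17.8168[EX]; j=1 S=141.0056 intr=0.0000 cont=5.1328 V=5.1328[hold]
k=0: j=0 S=129.5000 intr=7.2500 cont=10.6465 V=10.6465[hold]

price = 10.6465
tree:
10.6465
17.8168 5.1328
27.5214 9.7463 1.5325
36.4342 17.8168 3.4718 0.0000
44.6196 27.5214 7.8648 0.0000 0.0000
52.1372 36.4342 17.8168 0.0000 0.0000 0.0000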